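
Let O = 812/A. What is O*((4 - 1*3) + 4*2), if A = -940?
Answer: -1827/235 ≈ -7.7745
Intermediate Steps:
O = -203/235 (O = 812/(-940) = 812*(-1/940) = -203/235 ≈ -0.86383)
O*((4 - 1*3) + 4*2) = -203*((4 - 1*3) + 4*2)/235 = -203*((4 - 3) + 8)/235 = -203*(1 + 8)/235 = -203/235*9 = -1827/235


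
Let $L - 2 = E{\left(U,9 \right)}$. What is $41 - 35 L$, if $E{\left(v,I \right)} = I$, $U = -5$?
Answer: $-344$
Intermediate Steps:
$L = 11$ ($L = 2 + 9 = 11$)
$41 - 35 L = 41 - 385 = -344$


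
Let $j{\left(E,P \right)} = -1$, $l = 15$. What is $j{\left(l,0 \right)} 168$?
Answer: $-168$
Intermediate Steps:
$j{\left(l,0 \right)} 168 = \left(-1\right) 168 = -168$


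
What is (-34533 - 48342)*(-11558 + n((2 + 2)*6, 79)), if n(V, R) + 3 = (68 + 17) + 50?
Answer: 946929750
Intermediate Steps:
n(V, R) = 132 (n(V, R) = -3 + ((68 + 17) + 50) = -3 + (85 + 50) = -3 + 135 = 132)
(-34533 - 48342)*(-11558 + n((2 + 2)*6, 79)) = (-34533 - 48342)*(-11558 + 132) = -82875*(-11426) = 946929750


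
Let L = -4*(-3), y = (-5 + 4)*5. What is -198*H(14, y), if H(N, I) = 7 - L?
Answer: 990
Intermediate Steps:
y = -5 (y = -1*5 = -5)
L = 12
H(N, I) = -5 (H(N, I) = 7 - 1*12 = 7 - 12 = -5)
-198*H(14, y) = -198*(-5) = 990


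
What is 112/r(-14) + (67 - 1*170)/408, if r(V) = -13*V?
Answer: 1925/5304 ≈ 0.36293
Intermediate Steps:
112/r(-14) + (67 - 1*170)/408 = 112/((-13*(-14))) + (67 - 1*170)/408 = 112/182 + (67 - 170)*(1/408) = 112*(1/182) - 103*1/408 = 8/13 - 103/408 = 1925/5304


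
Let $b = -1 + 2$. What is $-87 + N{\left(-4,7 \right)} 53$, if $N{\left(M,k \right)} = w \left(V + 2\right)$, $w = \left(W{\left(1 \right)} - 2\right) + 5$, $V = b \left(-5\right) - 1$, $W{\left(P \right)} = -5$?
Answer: $337$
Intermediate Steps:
$b = 1$
$V = -6$ ($V = 1 \left(-5\right) - 1 = -5 - 1 = -6$)
$w = -2$ ($w = \left(-5 - 2\right) + 5 = -7 + 5 = -2$)
$N{\left(M,k \right)} = 8$ ($N{\left(M,k \right)} = - 2 \left(-6 + 2\right) = \left(-2\right) \left(-4\right) = 8$)
$-87 + N{\left(-4,7 \right)} 53 = -87 + 8 \cdot 53 = -87 + 424 = 337$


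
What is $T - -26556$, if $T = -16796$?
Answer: $9760$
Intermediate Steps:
$T - -26556 = -16796 - -26556 = -16796 + 26556 = 9760$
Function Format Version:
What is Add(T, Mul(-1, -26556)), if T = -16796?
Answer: 9760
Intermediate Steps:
Add(T, Mul(-1, -26556)) = Add(-16796, Mul(-1, -26556)) = Add(-16796, 26556) = 9760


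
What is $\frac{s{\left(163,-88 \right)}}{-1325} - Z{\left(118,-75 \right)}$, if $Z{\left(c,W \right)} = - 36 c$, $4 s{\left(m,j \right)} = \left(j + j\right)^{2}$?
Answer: $\frac{5620856}{1325} \approx 4242.2$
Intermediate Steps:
$s{\left(m,j \right)} = j^{2}$ ($s{\left(m,j \right)} = \frac{\left(j + j\right)^{2}}{4} = \frac{\left(2 j\right)^{2}}{4} = \frac{4 j^{2}}{4} = j^{2}$)
$\frac{s{\left(163,-88 \right)}}{-1325} - Z{\left(118,-75 \right)} = \frac{\left(-88\right)^{2}}{-1325} - \left(-36\right) 118 = 7744 \left(- \frac{1}{1325}\right) - -4248 = - \frac{7744}{1325} + 4248 = \frac{5620856}{1325}$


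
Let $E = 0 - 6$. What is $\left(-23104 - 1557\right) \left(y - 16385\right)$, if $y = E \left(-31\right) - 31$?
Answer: $400248030$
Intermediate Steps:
$E = -6$ ($E = 0 - 6 = -6$)
$y = 155$ ($y = \left(-6\right) \left(-31\right) - 31 = 186 - 31 = 155$)
$\left(-23104 - 1557\right) \left(y - 16385\right) = \left(-23104 - 1557\right) \left(155 - 16385\right) = \left(-24661\right) \left(-16230\right) = 400248030$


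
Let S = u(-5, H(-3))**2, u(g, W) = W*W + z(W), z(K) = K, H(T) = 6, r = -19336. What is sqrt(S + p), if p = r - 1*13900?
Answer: 4*I*sqrt(1967) ≈ 177.4*I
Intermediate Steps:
u(g, W) = W + W**2 (u(g, W) = W*W + W = W**2 + W = W + W**2)
p = -33236 (p = -19336 - 1*13900 = -19336 - 13900 = -33236)
S = 1764 (S = (6*(1 + 6))**2 = (6*7)**2 = 42**2 = 1764)
sqrt(S + p) = sqrt(1764 - 33236) = sqrt(-31472) = 4*I*sqrt(1967)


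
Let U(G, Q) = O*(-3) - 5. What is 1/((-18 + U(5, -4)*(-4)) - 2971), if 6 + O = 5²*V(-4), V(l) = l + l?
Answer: -1/5441 ≈ -0.00018379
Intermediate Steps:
V(l) = 2*l
O = -206 (O = -6 + 5²*(2*(-4)) = -6 + 25*(-8) = -6 - 200 = -206)
U(G, Q) = 613 (U(G, Q) = -206*(-3) - 5 = 618 - 5 = 613)
1/((-18 + U(5, -4)*(-4)) - 2971) = 1/((-18 + 613*(-4)) - 2971) = 1/((-18 - 2452) - 2971) = 1/(-2470 - 2971) = 1/(-5441) = -1/5441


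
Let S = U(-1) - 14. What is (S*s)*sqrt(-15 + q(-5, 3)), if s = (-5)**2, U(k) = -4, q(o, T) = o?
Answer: -900*I*sqrt(5) ≈ -2012.5*I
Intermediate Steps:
S = -18 (S = -4 - 14 = -18)
s = 25
(S*s)*sqrt(-15 + q(-5, 3)) = (-18*25)*sqrt(-15 - 5) = -900*I*sqrt(5)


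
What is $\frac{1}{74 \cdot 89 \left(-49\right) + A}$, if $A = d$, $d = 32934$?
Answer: $- \frac{1}{289780} \approx -3.4509 \cdot 10^{-6}$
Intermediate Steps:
$A = 32934$
$\frac{1}{74 \cdot 89 \left(-49\right) + A} = \frac{1}{74 \cdot 89 \left(-49\right) + 32934} = \frac{1}{6586 \left(-49\right) + 32934} = \frac{1}{-322714 + 32934} = \frac{1}{-289780} = - \frac{1}{289780}$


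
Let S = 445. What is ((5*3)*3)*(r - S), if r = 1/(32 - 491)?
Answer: -1021280/51 ≈ -20025.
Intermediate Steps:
r = -1/459 (r = 1/(-459) = -1/459 ≈ -0.0021787)
((5*3)*3)*(r - S) = ((5*3)*3)*(-1/459 - 1*445) = (15*3)*(-1/459 - 445) = 45*(-204256/459) = -1021280/51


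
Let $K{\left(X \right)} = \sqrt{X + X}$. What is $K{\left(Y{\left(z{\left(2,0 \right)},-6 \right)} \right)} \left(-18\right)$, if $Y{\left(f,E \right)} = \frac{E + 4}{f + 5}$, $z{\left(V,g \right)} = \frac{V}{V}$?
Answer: $- 6 i \sqrt{6} \approx - 14.697 i$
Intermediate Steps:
$z{\left(V,g \right)} = 1$
$Y{\left(f,E \right)} = \frac{4 + E}{5 + f}$
$K{\left(X \right)} = \sqrt{2} \sqrt{X}$ ($K{\left(X \right)} = \sqrt{2 X} = \sqrt{2} \sqrt{X}$)
$K{\left(Y{\left(z{\left(2,0 \right)},-6 \right)} \right)} \left(-18\right) = \sqrt{2} \sqrt{\frac{4 - 6}{5 + 1}} \left(-18\right) = \sqrt{2} \sqrt{\frac{1}{6} \left(-2\right)} \left(-18\right) = \sqrt{2} \sqrt{- \frac{1}{3}} \left(-18\right) = \sqrt{2} \frac{i \sqrt{3}}{3} \left(-18\right) = \frac{i \sqrt{6}}{3} \left(-18\right) = - 6 i \sqrt{6}$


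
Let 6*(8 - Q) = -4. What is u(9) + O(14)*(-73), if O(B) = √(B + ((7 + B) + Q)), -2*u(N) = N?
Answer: -9/2 - 73*√393/3 ≈ -486.89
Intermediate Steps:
u(N) = -N/2
Q = 26/3 (Q = 8 - ⅙*(-4) = 8 + ⅔ = 26/3 ≈ 8.6667)
O(B) = √(47/3 + 2*B) (O(B) = √(B + ((7 + B) + 26/3)) = √(B + (47/3 + B)) = √(47/3 + 2*B))
u(9) + O(14)*(-73) = -½*9 + (√(141 + 18*14)/3)*(-73) = -9/2 + (√(141 + 252)/3)*(-73) = -9/2 + (√393/3)*(-73) = -9/2 - 73*√393/3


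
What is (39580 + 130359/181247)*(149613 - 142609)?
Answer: 50245901879476/181247 ≈ 2.7722e+8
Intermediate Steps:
(39580 + 130359/181247)*(149613 - 142609) = (39580 + 130359*(1/181247))*7004 = (39580 + 130359/181247)*7004 = (7173886619/181247)*7004 = 50245901879476/181247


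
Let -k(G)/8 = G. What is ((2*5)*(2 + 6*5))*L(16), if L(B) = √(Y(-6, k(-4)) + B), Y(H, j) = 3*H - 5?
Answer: 320*I*√7 ≈ 846.64*I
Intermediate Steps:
k(G) = -8*G
Y(H, j) = -5 + 3*H
L(B) = √(-23 + B) (L(B) = √((-5 + 3*(-6)) + B) = √((-5 - 18) + B) = √(-23 + B))
((2*5)*(2 + 6*5))*L(16) = ((2*5)*(2 + 6*5))*√(-23 + 16) = (10*(2 + 30))*√(-7) = (10*32)*(I*√7) = 320*(I*√7) = 320*I*√7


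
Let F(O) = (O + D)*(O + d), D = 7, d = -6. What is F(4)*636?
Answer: -13992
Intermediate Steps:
F(O) = (-6 + O)*(7 + O) (F(O) = (O + 7)*(O - 6) = (7 + O)*(-6 + O) = (-6 + O)*(7 + O))
F(4)*636 = (-42 + 4 + 4**2)*636 = (-42 + 4 + 16)*636 = -22*636 = -13992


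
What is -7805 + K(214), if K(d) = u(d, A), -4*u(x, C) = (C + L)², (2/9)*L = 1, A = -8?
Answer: -124929/16 ≈ -7808.1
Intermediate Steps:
L = 9/2 (L = (9/2)*1 = 9/2 ≈ 4.5000)
u(x, C) = -(9/2 + C)²/4 (u(x, C) = -(C + 9/2)²/4 = -(9/2 + C)²/4)
K(d) = -49/16 (K(d) = -(9 + 2*(-8))²/16 = -(9 - 16)²/16 = -1/16*(-7)² = -1/16*49 = -49/16)
-7805 + K(214) = -7805 - 49/16 = -124929/16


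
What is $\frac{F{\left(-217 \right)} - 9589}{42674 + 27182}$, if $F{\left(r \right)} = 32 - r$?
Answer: $- \frac{2335}{17464} \approx -0.1337$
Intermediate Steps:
$\frac{F{\left(-217 \right)} - 9589}{42674 + 27182} = \frac{\left(32 - -217\right) - 9589}{42674 + 27182} = \frac{\left(32 + 217\right) + \left(-17852 + 8263\right)}{69856} = \left(249 - 9589\right) \frac{1}{69856} = \left(-9340\right) \frac{1}{69856} = - \frac{2335}{17464}$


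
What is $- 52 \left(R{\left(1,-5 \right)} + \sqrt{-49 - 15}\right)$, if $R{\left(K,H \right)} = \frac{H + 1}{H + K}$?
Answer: $-52 - 416 i \approx -52.0 - 416.0 i$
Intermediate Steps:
$R{\left(K,H \right)} = \frac{1 + H}{H + K}$
$- 52 \left(R{\left(1,-5 \right)} + \sqrt{-49 - 15}\right) = - 52 \left(\frac{1 - 5}{-5 + 1} + \sqrt{-49 - 15}\right) = - 52 \left(\frac{1}{-4} \left(-4\right) + \sqrt{-64}\right) = - 52 \left(\left(- \frac{1}{4}\right) \left(-4\right) + 8 i\right) = - 52 \left(1 + 8 i\right) = -52 - 416 i$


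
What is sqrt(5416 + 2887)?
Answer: 19*sqrt(23) ≈ 91.121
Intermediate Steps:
sqrt(5416 + 2887) = sqrt(8303) = 19*sqrt(23)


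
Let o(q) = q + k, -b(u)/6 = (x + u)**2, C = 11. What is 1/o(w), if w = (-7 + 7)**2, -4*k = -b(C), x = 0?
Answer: -2/363 ≈ -0.0055096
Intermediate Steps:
b(u) = -6*u**2 (b(u) = -6*(0 + u)**2 = -6*u**2)
k = -363/2 (k = -(-1)*(-6*11**2)/4 = -(-1)*(-6*121)/4 = -(-1)*(-726)/4 = -1/4*726 = -363/2 ≈ -181.50)
w = 0 (w = 0**2 = 0)
o(q) = -363/2 + q (o(q) = q - 363/2 = -363/2 + q)
1/o(w) = 1/(-363/2 + 0) = 1/(-363/2) = -2/363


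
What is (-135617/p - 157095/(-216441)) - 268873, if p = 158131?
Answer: -1022495594650415/3802892419 ≈ -2.6887e+5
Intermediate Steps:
(-135617/p - 157095/(-216441)) - 268873 = (-135617/158131 - 157095/(-216441)) - 268873 = (-135617*1/158131 - 157095*(-1/216441)) - 268873 = (-135617/158131 + 17455/24049) - 268873 = -501276628/3802892419 - 268873 = -1022495594650415/3802892419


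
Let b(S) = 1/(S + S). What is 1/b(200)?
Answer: 400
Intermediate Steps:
b(S) = 1/(2*S)
1/b(200) = 1/((1/2)/200) = 1/((1/2)*(1/200)) = 1/(1/400) = 400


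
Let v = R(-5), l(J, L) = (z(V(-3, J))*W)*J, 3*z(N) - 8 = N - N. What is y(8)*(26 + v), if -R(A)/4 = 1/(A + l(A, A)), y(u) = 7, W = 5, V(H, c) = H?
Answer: 39214/215 ≈ 182.39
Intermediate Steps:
z(N) = 8/3 (z(N) = 8/3 + (N - N)/3 = 8/3 + (⅓)*0 = 8/3 + 0 = 8/3)
l(J, L) = 40*J/3 (l(J, L) = ((8/3)*5)*J = 40*J/3)
R(A) = -12/(43*A) (R(A) = -4/(A + 40*A/3) = -4*3/(43*A) = -12/(43*A))
v = 12/215 (v = -12/43/(-5) = -12/43*(-⅕) = 12/215 ≈ 0.055814)
y(8)*(26 + v) = 7*(26 + 12/215) = 7*(5602/215) = 39214/215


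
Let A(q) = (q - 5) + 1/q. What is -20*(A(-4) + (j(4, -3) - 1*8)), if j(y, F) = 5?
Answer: 245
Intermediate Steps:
A(q) = -5 + q + 1/q (A(q) = (-5 + q) + 1/q = -5 + q + 1/q)
-20*(A(-4) + (j(4, -3) - 1*8)) = -20*((-5 - 4 + 1/(-4)) + (5 - 1*8)) = -20*((-5 - 4 - ¼) + (5 - 8)) = -20*(-37/4 - 3) = -20*(-49/4) = 245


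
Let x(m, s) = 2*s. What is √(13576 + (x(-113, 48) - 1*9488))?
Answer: 2*√1046 ≈ 64.684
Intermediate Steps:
√(13576 + (x(-113, 48) - 1*9488)) = √(13576 + (2*48 - 1*9488)) = √(13576 + (96 - 9488)) = √(13576 - 9392) = √4184 = 2*√1046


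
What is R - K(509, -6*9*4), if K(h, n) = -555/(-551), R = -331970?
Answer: -182916025/551 ≈ -3.3197e+5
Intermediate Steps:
K(h, n) = 555/551 (K(h, n) = -555*(-1/551) = 555/551)
R - K(509, -6*9*4) = -331970 - 1*555/551 = -331970 - 555/551 = -182916025/551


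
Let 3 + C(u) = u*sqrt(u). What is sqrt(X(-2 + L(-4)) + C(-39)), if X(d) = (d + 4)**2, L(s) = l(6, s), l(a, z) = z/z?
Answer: sqrt(6 - 39*I*sqrt(39)) ≈ 11.172 - 10.9*I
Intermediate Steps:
C(u) = -3 + u**(3/2) (C(u) = -3 + u*sqrt(u) = -3 + u**(3/2))
l(a, z) = 1
L(s) = 1
X(d) = (4 + d)**2
sqrt(X(-2 + L(-4)) + C(-39)) = sqrt((4 + (-2 + 1))**2 + (-3 + (-39)**(3/2))) = sqrt((4 - 1)**2 + (-3 - 39*I*sqrt(39))) = sqrt(3**2 + (-3 - 39*I*sqrt(39))) = sqrt(9 + (-3 - 39*I*sqrt(39))) = sqrt(6 - 39*I*sqrt(39))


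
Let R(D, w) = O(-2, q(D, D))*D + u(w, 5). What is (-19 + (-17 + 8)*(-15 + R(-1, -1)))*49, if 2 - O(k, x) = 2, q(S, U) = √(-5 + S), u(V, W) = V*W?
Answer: 7889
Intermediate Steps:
O(k, x) = 0 (O(k, x) = 2 - 1*2 = 2 - 2 = 0)
R(D, w) = 5*w (R(D, w) = 0*D + w*5 = 0 + 5*w = 5*w)
(-19 + (-17 + 8)*(-15 + R(-1, -1)))*49 = (-19 + (-17 + 8)*(-15 + 5*(-1)))*49 = (-19 - 9*(-15 - 5))*49 = (-19 - 9*(-20))*49 = (-19 + 180)*49 = 161*49 = 7889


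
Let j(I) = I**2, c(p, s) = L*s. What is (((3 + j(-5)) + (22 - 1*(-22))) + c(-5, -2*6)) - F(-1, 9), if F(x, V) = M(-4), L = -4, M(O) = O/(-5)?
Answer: 596/5 ≈ 119.20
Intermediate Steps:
M(O) = -O/5 (M(O) = O*(-1/5) = -O/5)
F(x, V) = 4/5 (F(x, V) = -1/5*(-4) = 4/5)
c(p, s) = -4*s
(((3 + j(-5)) + (22 - 1*(-22))) + c(-5, -2*6)) - F(-1, 9) = (((3 + (-5)**2) + (22 - 1*(-22))) - (-8)*6) - 1*4/5 = (((3 + 25) + (22 + 22)) - 4*(-12)) - 4/5 = ((28 + 44) + 48) - 4/5 = (72 + 48) - 4/5 = 120 - 4/5 = 596/5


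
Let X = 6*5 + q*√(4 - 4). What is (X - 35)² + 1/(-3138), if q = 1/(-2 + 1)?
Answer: 78449/3138 ≈ 25.000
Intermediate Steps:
q = -1 (q = 1/(-1) = -1)
X = 30 (X = 6*5 - √(4 - 4) = 30 - √0 = 30 - 1*0 = 30 + 0 = 30)
(X - 35)² + 1/(-3138) = (30 - 35)² + 1/(-3138) = (-5)² - 1/3138 = 25 - 1/3138 = 78449/3138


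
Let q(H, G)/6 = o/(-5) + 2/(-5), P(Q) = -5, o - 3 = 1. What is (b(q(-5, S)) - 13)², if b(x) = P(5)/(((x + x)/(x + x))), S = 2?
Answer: 324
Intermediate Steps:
o = 4 (o = 3 + 1 = 4)
q(H, G) = -36/5 (q(H, G) = 6*(4/(-5) + 2/(-5)) = 6*(4*(-⅕) + 2*(-⅕)) = 6*(-⅘ - ⅖) = 6*(-6/5) = -36/5)
b(x) = -5 (b(x) = -5/((x + x)/(x + x)) = -5/((2*x)/((2*x))) = -5/((2*x)*(1/(2*x))) = -5/1 = -5*1 = -5)
(b(q(-5, S)) - 13)² = (-5 - 13)² = (-18)² = 324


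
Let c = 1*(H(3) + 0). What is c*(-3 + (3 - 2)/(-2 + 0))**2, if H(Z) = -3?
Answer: -147/4 ≈ -36.750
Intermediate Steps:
c = -3 (c = 1*(-3 + 0) = 1*(-3) = -3)
c*(-3 + (3 - 2)/(-2 + 0))**2 = -3*(-3 + (3 - 2)/(-2 + 0))**2 = -3*(-3 + 1/(-2))**2 = -3*(-3 + 1*(-1/2))**2 = -3*(-3 - 1/2)**2 = -3*(-7/2)**2 = -3*49/4 = -147/4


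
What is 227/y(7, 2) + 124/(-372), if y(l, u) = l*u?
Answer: 667/42 ≈ 15.881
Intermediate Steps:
227/y(7, 2) + 124/(-372) = 227/((7*2)) + 124/(-372) = 227/14 + 124*(-1/372) = 227*(1/14) - ⅓ = 227/14 - ⅓ = 667/42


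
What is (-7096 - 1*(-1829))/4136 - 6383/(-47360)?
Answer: -27880629/24485120 ≈ -1.1387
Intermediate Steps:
(-7096 - 1*(-1829))/4136 - 6383/(-47360) = (-7096 + 1829)*(1/4136) - 6383*(-1/47360) = -5267*1/4136 + 6383/47360 = -5267/4136 + 6383/47360 = -27880629/24485120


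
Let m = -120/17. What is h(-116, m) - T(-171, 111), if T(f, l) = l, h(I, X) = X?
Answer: -2007/17 ≈ -118.06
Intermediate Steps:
m = -120/17 (m = -120*1/17 = -120/17 ≈ -7.0588)
h(-116, m) - T(-171, 111) = -120/17 - 1*111 = -120/17 - 111 = -2007/17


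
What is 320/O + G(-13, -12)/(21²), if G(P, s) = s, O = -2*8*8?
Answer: -743/294 ≈ -2.5272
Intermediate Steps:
O = -128 (O = -16*8 = -128)
320/O + G(-13, -12)/(21²) = 320/(-128) - 12/(21²) = 320*(-1/128) - 12/441 = -5/2 - 12*1/441 = -5/2 - 4/147 = -743/294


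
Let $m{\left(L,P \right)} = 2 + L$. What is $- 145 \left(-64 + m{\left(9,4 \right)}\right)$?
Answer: $7685$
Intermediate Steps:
$- 145 \left(-64 + m{\left(9,4 \right)}\right) = - 145 \left(-64 + \left(2 + 9\right)\right) = - 145 \left(-64 + 11\right) = \left(-145\right) \left(-53\right) = 7685$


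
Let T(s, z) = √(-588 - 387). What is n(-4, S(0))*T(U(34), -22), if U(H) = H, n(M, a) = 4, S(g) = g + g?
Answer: 20*I*√39 ≈ 124.9*I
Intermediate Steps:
S(g) = 2*g
T(s, z) = 5*I*√39 (T(s, z) = √(-975) = 5*I*√39)
n(-4, S(0))*T(U(34), -22) = 4*(5*I*√39) = 20*I*√39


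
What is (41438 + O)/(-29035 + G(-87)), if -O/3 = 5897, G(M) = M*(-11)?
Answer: -23747/28078 ≈ -0.84575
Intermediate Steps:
G(M) = -11*M
O = -17691 (O = -3*5897 = -17691)
(41438 + O)/(-29035 + G(-87)) = (41438 - 17691)/(-29035 - 11*(-87)) = 23747/(-29035 + 957) = 23747/(-28078) = 23747*(-1/28078) = -23747/28078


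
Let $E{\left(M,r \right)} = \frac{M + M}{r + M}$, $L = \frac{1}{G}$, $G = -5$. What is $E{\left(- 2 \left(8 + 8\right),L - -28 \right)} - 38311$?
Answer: $- \frac{804211}{21} \approx -38296.0$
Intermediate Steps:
$L = - \frac{1}{5}$ ($L = \frac{1}{-5} = - \frac{1}{5} \approx -0.2$)
$E{\left(M,r \right)} = \frac{2 M}{M + r}$
$E{\left(- 2 \left(8 + 8\right),L - -28 \right)} - 38311 = \frac{2 \left(- 2 \left(8 + 8\right)\right)}{- 2 \left(8 + 8\right) - - \frac{139}{5}} - 38311 = \frac{2 \left(\left(-2\right) 16\right)}{\left(-2\right) 16 + \left(- \frac{1}{5} + 28\right)} - 38311 = 2 \left(-32\right) \frac{1}{-32 + \frac{139}{5}} - 38311 = 2 \left(-32\right) \frac{1}{- \frac{21}{5}} - 38311 = 2 \left(-32\right) \left(- \frac{5}{21}\right) - 38311 = \frac{320}{21} - 38311 = - \frac{804211}{21}$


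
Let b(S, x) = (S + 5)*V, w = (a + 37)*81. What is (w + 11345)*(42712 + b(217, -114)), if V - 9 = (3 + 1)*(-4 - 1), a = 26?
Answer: 662360960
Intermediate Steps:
V = -11 (V = 9 + (3 + 1)*(-4 - 1) = 9 + 4*(-5) = 9 - 20 = -11)
w = 5103 (w = (26 + 37)*81 = 63*81 = 5103)
b(S, x) = -55 - 11*S (b(S, x) = (S + 5)*(-11) = (5 + S)*(-11) = -55 - 11*S)
(w + 11345)*(42712 + b(217, -114)) = (5103 + 11345)*(42712 + (-55 - 11*217)) = 16448*(42712 + (-55 - 2387)) = 16448*(42712 - 2442) = 16448*40270 = 662360960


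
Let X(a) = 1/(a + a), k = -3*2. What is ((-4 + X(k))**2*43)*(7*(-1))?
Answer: -722701/144 ≈ -5018.8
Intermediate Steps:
k = -6
X(a) = 1/(2*a)
((-4 + X(k))**2*43)*(7*(-1)) = ((-4 + (1/2)/(-6))**2*43)*(7*(-1)) = ((-4 + (1/2)*(-1/6))**2*43)*(-7) = ((-4 - 1/12)**2*43)*(-7) = ((-49/12)**2*43)*(-7) = ((2401/144)*43)*(-7) = (103243/144)*(-7) = -722701/144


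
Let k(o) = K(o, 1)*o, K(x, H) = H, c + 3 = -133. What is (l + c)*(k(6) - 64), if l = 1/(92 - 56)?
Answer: 141955/18 ≈ 7886.4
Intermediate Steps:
c = -136 (c = -3 - 133 = -136)
l = 1/36 ≈ 0.027778
k(o) = o (k(o) = 1*o = o)
(l + c)*(k(6) - 64) = (1/36 - 136)*(6 - 64) = -4895/36*(-58) = 141955/18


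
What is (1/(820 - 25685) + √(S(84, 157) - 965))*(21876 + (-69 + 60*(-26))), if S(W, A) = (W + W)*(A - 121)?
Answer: -20247/24865 + 20247*√5083 ≈ 1.4435e+6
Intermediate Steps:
S(W, A) = 2*W*(-121 + A) (S(W, A) = (2*W)*(-121 + A) = 2*W*(-121 + A))
(1/(820 - 25685) + √(S(84, 157) - 965))*(21876 + (-69 + 60*(-26))) = (1/(820 - 25685) + √(2*84*(-121 + 157) - 965))*(21876 + (-69 + 60*(-26))) = (1/(-24865) + √(2*84*36 - 965))*(21876 + (-69 - 1560)) = (-1/24865 + √(6048 - 965))*(21876 - 1629) = (-1/24865 + √5083)*20247 = -20247/24865 + 20247*√5083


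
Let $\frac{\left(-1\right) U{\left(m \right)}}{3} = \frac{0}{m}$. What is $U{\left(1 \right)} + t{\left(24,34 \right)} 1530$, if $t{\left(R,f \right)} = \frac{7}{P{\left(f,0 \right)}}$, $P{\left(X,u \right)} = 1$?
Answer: $10710$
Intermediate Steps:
$U{\left(m \right)} = 0$ ($U{\left(m \right)} = - 3 \frac{0}{m} = \left(-3\right) 0 = 0$)
$t{\left(R,f \right)} = 7$ ($t{\left(R,f \right)} = \frac{7}{1} = 7 \cdot 1 = 7$)
$U{\left(1 \right)} + t{\left(24,34 \right)} 1530 = 0 + 7 \cdot 1530 = 0 + 10710 = 10710$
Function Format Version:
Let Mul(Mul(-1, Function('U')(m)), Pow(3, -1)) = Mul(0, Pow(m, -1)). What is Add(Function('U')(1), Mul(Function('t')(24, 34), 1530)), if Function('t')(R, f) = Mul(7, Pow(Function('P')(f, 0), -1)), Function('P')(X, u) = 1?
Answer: 10710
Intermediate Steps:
Function('U')(m) = 0 (Function('U')(m) = Mul(-3, Mul(0, Pow(m, -1))) = Mul(-3, 0) = 0)
Function('t')(R, f) = 7 (Function('t')(R, f) = Mul(7, Pow(1, -1)) = Mul(7, 1) = 7)
Add(Function('U')(1), Mul(Function('t')(24, 34), 1530)) = Add(0, Mul(7, 1530)) = Add(0, 10710) = 10710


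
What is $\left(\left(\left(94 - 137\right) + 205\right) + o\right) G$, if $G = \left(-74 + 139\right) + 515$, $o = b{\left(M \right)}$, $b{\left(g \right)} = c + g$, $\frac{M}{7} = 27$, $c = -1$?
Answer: $203000$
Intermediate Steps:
$M = 189$ ($M = 7 \cdot 27 = 189$)
$b{\left(g \right)} = -1 + g$
$o = 188$ ($o = -1 + 189 = 188$)
$G = 580$ ($G = 65 + 515 = 580$)
$\left(\left(\left(94 - 137\right) + 205\right) + o\right) G = \left(\left(\left(94 - 137\right) + 205\right) + 188\right) 580 = \left(\left(-43 + 205\right) + 188\right) 580 = \left(162 + 188\right) 580 = 350 \cdot 580 = 203000$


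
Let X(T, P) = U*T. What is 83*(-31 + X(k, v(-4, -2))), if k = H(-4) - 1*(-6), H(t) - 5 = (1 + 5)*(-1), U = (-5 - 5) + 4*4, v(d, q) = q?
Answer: -83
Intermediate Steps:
U = 6 (U = -10 + 16 = 6)
H(t) = -1 (H(t) = 5 + (1 + 5)*(-1) = 5 + 6*(-1) = 5 - 6 = -1)
k = 5 (k = -1 - 1*(-6) = -1 + 6 = 5)
X(T, P) = 6*T
83*(-31 + X(k, v(-4, -2))) = 83*(-31 + 6*5) = 83*(-31 + 30) = 83*(-1) = -83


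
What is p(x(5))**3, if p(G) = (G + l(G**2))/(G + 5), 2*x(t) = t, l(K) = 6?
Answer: 4913/3375 ≈ 1.4557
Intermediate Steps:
x(t) = t/2
p(G) = (6 + G)/(5 + G) (p(G) = (G + 6)/(G + 5) = (6 + G)/(5 + G))
p(x(5))**3 = ((6 + (1/2)*5)/(5 + (1/2)*5))**3 = ((6 + 5/2)/(5 + 5/2))**3 = ((17/2)/(15/2))**3 = ((2/15)*(17/2))**3 = (17/15)**3 = 4913/3375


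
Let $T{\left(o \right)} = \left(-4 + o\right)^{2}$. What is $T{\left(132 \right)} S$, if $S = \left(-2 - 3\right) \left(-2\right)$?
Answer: $163840$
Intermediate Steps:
$S = 10$ ($S = \left(-5\right) \left(-2\right) = 10$)
$T{\left(132 \right)} S = \left(-4 + 132\right)^{2} \cdot 10 = 128^{2} \cdot 10 = 16384 \cdot 10 = 163840$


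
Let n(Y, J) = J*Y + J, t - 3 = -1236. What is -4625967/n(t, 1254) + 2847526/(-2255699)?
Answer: 105887131365/61138465696 ≈ 1.7319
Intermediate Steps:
t = -1233 (t = 3 - 1236 = -1233)
n(Y, J) = J + J*Y
-4625967/n(t, 1254) + 2847526/(-2255699) = -4625967*1/(1254*(1 - 1233)) + 2847526/(-2255699) = -4625967/(1254*(-1232)) + 2847526*(-1/2255699) = -4625967/(-1544928) - 2847526/2255699 = -4625967*(-1/1544928) - 2847526/2255699 = 1541989/514976 - 2847526/2255699 = 105887131365/61138465696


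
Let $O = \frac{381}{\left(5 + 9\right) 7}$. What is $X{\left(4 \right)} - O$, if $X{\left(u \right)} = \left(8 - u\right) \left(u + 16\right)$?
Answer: $\frac{7459}{98} \approx 76.112$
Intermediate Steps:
$X{\left(u \right)} = \left(8 - u\right) \left(16 + u\right)$
$O = \frac{381}{98}$ ($O = \frac{381}{14 \cdot 7} = \frac{381}{98} \approx 3.8878$)
$X{\left(4 \right)} - O = \left(128 - 4^{2} - 32\right) - \frac{381}{98} = \left(128 - 16 - 32\right) - \frac{381}{98} = 80 - \frac{381}{98} = \frac{7459}{98}$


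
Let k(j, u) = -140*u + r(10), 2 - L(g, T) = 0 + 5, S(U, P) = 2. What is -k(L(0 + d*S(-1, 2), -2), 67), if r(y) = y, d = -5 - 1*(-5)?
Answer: 9370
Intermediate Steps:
d = 0 (d = -5 + 5 = 0)
L(g, T) = -3 (L(g, T) = 2 - (0 + 5) = 2 - 1*5 = 2 - 5 = -3)
k(j, u) = 10 - 140*u (k(j, u) = -140*u + 10 = 10 - 140*u)
-k(L(0 + d*S(-1, 2), -2), 67) = -(10 - 140*67) = -(10 - 9380) = -1*(-9370) = 9370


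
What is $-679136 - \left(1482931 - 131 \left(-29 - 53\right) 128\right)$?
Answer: $-3537043$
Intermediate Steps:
$-679136 - \left(1482931 - 131 \left(-29 - 53\right) 128\right) = -679136 - \left(1482931 - 131 \left(-82\right) 128\right) = -679136 - 2857907 = -3537043$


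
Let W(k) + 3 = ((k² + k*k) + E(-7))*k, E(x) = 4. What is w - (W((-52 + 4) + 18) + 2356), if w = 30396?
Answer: 82163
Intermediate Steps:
W(k) = -3 + k*(4 + 2*k²) (W(k) = -3 + ((k² + k*k) + 4)*k = -3 + ((k² + k²) + 4)*k = -3 + (2*k² + 4)*k = -3 + (4 + 2*k²)*k = -3 + k*(4 + 2*k²))
w - (W((-52 + 4) + 18) + 2356) = 30396 - ((-3 + 2*((-52 + 4) + 18)³ + 4*((-52 + 4) + 18)) + 2356) = 30396 - ((-3 + 2*(-48 + 18)³ + 4*(-48 + 18)) + 2356) = 30396 - ((-3 + 2*(-30)³ + 4*(-30)) + 2356) = 30396 - ((-3 + 2*(-27000) - 120) + 2356) = 30396 - ((-3 - 54000 - 120) + 2356) = 30396 - (-54123 + 2356) = 30396 - 1*(-51767) = 30396 + 51767 = 82163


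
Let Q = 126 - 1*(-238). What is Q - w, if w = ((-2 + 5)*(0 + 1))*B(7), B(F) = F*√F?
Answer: 364 - 21*√7 ≈ 308.44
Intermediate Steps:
B(F) = F^(3/2)
Q = 364 (Q = 126 + 238 = 364)
w = 21*√7 (w = ((-2 + 5)*(0 + 1))*7^(3/2) = (3*1)*(7*√7) = 3*(7*√7) = 21*√7 ≈ 55.561)
Q - w = 364 - 21*√7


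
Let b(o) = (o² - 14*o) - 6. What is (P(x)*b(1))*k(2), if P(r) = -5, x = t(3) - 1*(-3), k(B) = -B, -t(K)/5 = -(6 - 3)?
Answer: -190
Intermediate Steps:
b(o) = -6 + o² - 14*o
t(K) = 15 (t(K) = -(-5)*(6 - 3) = -(-5)*3 = -5*(-3) = 15)
x = 18 (x = 15 - 1*(-3) = 15 + 3 = 18)
(P(x)*b(1))*k(2) = (-5*(-6 + 1² - 14*1))*(-1*2) = -5*(-6 + 1 - 14)*(-2) = -5*(-19)*(-2) = 95*(-2) = -190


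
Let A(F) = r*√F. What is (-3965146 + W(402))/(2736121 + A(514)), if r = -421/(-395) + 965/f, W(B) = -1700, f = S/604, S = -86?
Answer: -1043735578430514107450/717644016047956610533 - 2584953210530868190*√514/717644016047956610533 ≈ -1.5361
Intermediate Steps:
f = -43/302 (f = -86/604 = -86*1/604 = -43/302 ≈ -0.14238)
r = -115096747/16985 (r = -421/(-395) + 965/(-43/302) = -421*(-1/395) + 965*(-302/43) = 421/395 - 291430/43 = -115096747/16985 ≈ -6776.4)
A(F) = -115096747*√F/16985
(-3965146 + W(402))/(2736121 + A(514)) = (-3965146 - 1700)/(2736121 - 115096747*√514/16985) = -3966846/(2736121 - 115096747*√514/16985)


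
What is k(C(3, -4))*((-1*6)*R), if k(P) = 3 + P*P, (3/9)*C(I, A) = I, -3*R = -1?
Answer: -168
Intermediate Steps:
R = ⅓ (R = -⅓*(-1) = ⅓ ≈ 0.33333)
C(I, A) = 3*I
k(P) = 3 + P²
k(C(3, -4))*((-1*6)*R) = (3 + (3*3)²)*(-1*6*(⅓)) = (3 + 9²)*(-6*⅓) = (3 + 81)*(-2) = 84*(-2) = -168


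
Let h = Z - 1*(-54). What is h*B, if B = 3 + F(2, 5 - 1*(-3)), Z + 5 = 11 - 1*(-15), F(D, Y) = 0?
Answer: 225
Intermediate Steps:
Z = 21 (Z = -5 + (11 - 1*(-15)) = -5 + (11 + 15) = -5 + 26 = 21)
B = 3 (B = 3 + 0 = 3)
h = 75 (h = 21 - 1*(-54) = 21 + 54 = 75)
h*B = 75*3 = 225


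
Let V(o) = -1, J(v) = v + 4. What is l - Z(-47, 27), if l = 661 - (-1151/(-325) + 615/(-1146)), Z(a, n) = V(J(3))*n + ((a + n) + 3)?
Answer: 87152693/124150 ≈ 702.00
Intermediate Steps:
J(v) = 4 + v
Z(a, n) = 3 + a (Z(a, n) = -n + ((a + n) + 3) = -n + (3 + a + n) = 3 + a)
l = 81690093/124150 (l = 661 - (-1151*(-1/325) + 615*(-1/1146)) = 661 - (1151/325 - 205/382) = 661 - 1*373057/124150 = 661 - 373057/124150 = 81690093/124150 ≈ 658.00)
l - Z(-47, 27) = 81690093/124150 - (3 - 47) = 81690093/124150 - 1*(-44) = 81690093/124150 + 44 = 87152693/124150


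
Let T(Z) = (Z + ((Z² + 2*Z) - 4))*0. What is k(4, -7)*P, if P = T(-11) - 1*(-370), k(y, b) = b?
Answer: -2590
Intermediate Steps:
T(Z) = 0 (T(Z) = (Z + (-4 + Z² + 2*Z))*0 = (-4 + Z² + 3*Z)*0 = 0)
P = 370 (P = 0 - 1*(-370) = 0 + 370 = 370)
k(4, -7)*P = -7*370 = -2590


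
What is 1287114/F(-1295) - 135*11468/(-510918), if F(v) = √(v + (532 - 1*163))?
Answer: 258030/85153 - 643557*I*√926/463 ≈ 3.0302 - 42297.0*I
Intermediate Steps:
F(v) = √(369 + v) (F(v) = √(v + (532 - 163)) = √(v + 369) = √(369 + v))
1287114/F(-1295) - 135*11468/(-510918) = 1287114/(√(369 - 1295)) - 135*11468/(-510918) = 1287114/(√(-926)) - 1548180*(-1/510918) = 1287114/((I*√926)) + 258030/85153 = 1287114*(-I*√926/926) + 258030/85153 = -643557*I*√926/463 + 258030/85153 = 258030/85153 - 643557*I*√926/463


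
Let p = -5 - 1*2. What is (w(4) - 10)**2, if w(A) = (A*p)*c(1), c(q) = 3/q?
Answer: 8836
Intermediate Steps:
p = -7 (p = -5 - 2 = -7)
w(A) = -21*A (w(A) = (A*(-7))*(3/1) = (-7*A)*(3*1) = -7*A*3 = -21*A)
(w(4) - 10)**2 = (-21*4 - 10)**2 = (-84 - 10)**2 = (-94)**2 = 8836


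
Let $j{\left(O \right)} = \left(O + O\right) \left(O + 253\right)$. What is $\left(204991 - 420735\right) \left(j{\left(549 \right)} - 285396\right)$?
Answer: $-128410828800$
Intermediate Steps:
$j{\left(O \right)} = 2 O \left(253 + O\right)$
$\left(204991 - 420735\right) \left(j{\left(549 \right)} - 285396\right) = \left(204991 - 420735\right) \left(2 \cdot 549 \left(253 + 549\right) - 285396\right) = - 215744 \left(2 \cdot 549 \cdot 802 - 285396\right) = - 215744 \left(880596 - 285396\right) = \left(-215744\right) 595200 = -128410828800$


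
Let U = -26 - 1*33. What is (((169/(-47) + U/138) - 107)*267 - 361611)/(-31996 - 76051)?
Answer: 845891615/233597614 ≈ 3.6211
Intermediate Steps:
U = -59 (U = -26 - 33 = -59)
(((169/(-47) + U/138) - 107)*267 - 361611)/(-31996 - 76051) = (((169/(-47) - 59/138) - 107)*267 - 361611)/(-31996 - 76051) = (((169*(-1/47) - 59*1/138) - 107)*267 - 361611)/(-108047) = (((-169/47 - 59/138) - 107)*267 - 361611)*(-1/108047) = ((-26095/6486 - 107)*267 - 361611)*(-1/108047) = (-720097/6486*267 - 361611)*(-1/108047) = (-64088633/2162 - 361611)*(-1/108047) = -845891615/2162*(-1/108047) = 845891615/233597614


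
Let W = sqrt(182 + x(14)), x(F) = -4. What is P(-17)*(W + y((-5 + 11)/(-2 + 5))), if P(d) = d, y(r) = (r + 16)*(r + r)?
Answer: -1224 - 17*sqrt(178) ≈ -1450.8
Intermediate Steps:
y(r) = 2*r*(16 + r) (y(r) = (16 + r)*(2*r) = 2*r*(16 + r))
W = sqrt(178) (W = sqrt(182 - 4) = sqrt(178) ≈ 13.342)
P(-17)*(W + y((-5 + 11)/(-2 + 5))) = -17*(sqrt(178) + 2*((-5 + 11)/(-2 + 5))*(16 + (-5 + 11)/(-2 + 5))) = -17*(sqrt(178) + 2*(6/3)*(16 + 6/3)) = -17*(sqrt(178) + 2*(6*(1/3))*(16 + 6*(1/3))) = -17*(sqrt(178) + 2*2*(16 + 2)) = -17*(sqrt(178) + 2*2*18) = -17*(sqrt(178) + 72) = -17*(72 + sqrt(178)) = -1224 - 17*sqrt(178)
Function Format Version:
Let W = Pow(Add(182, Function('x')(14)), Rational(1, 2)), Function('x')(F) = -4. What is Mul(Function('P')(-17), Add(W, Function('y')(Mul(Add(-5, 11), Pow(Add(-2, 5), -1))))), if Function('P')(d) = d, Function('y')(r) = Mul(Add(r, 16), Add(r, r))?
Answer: Add(-1224, Mul(-17, Pow(178, Rational(1, 2)))) ≈ -1450.8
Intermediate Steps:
Function('y')(r) = Mul(2, r, Add(16, r)) (Function('y')(r) = Mul(Add(16, r), Mul(2, r)) = Mul(2, r, Add(16, r)))
W = Pow(178, Rational(1, 2)) (W = Pow(Add(182, -4), Rational(1, 2)) = Pow(178, Rational(1, 2)) ≈ 13.342)
Mul(Function('P')(-17), Add(W, Function('y')(Mul(Add(-5, 11), Pow(Add(-2, 5), -1))))) = Mul(-17, Add(Pow(178, Rational(1, 2)), Mul(2, Mul(Add(-5, 11), Pow(Add(-2, 5), -1)), Add(16, Mul(Add(-5, 11), Pow(Add(-2, 5), -1)))))) = Mul(-17, Add(Pow(178, Rational(1, 2)), Mul(2, Mul(6, Pow(3, -1)), Add(16, Mul(6, Pow(3, -1)))))) = Mul(-17, Add(Pow(178, Rational(1, 2)), Mul(2, Mul(6, Rational(1, 3)), Add(16, Mul(6, Rational(1, 3)))))) = Mul(-17, Add(Pow(178, Rational(1, 2)), Mul(2, 2, Add(16, 2)))) = Mul(-17, Add(Pow(178, Rational(1, 2)), Mul(2, 2, 18))) = Mul(-17, Add(Pow(178, Rational(1, 2)), 72)) = Mul(-17, Add(72, Pow(178, Rational(1, 2)))) = Add(-1224, Mul(-17, Pow(178, Rational(1, 2))))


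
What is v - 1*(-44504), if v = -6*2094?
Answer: 31940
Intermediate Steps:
v = -12564
v - 1*(-44504) = -12564 - 1*(-44504) = -12564 + 44504 = 31940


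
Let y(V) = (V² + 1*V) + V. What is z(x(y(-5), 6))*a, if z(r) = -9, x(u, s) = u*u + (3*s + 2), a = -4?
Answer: 36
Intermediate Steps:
y(V) = V² + 2*V (y(V) = (V² + V) + V = (V + V²) + V = V² + 2*V)
x(u, s) = 2 + u² + 3*s (x(u, s) = u² + (2 + 3*s) = 2 + u² + 3*s)
z(x(y(-5), 6))*a = -9*(-4) = 36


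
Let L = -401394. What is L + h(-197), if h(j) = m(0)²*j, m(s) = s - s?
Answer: -401394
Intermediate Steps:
m(s) = 0
h(j) = 0 (h(j) = 0²*j = 0*j = 0)
L + h(-197) = -401394 + 0 = -401394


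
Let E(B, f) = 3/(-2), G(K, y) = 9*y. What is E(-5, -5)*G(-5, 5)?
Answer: -135/2 ≈ -67.500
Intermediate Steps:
E(B, f) = -3/2 (E(B, f) = 3*(-1/2) = -3/2)
E(-5, -5)*G(-5, 5) = -27*5/2 = -3/2*45 = -135/2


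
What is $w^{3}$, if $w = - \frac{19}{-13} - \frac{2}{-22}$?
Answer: $\frac{10941048}{2924207} \approx 3.7415$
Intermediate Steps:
$w = \frac{222}{143}$ ($w = \left(-19\right) \left(- \frac{1}{13}\right) - - \frac{1}{11} = \frac{19}{13} + \frac{1}{11} = \frac{222}{143} \approx 1.5524$)
$w^{3} = \left(\frac{222}{143}\right)^{3} = \frac{10941048}{2924207}$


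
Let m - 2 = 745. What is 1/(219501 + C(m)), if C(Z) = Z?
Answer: 1/220248 ≈ 4.5403e-6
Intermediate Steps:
m = 747 (m = 2 + 745 = 747)
1/(219501 + C(m)) = 1/(219501 + 747) = 1/220248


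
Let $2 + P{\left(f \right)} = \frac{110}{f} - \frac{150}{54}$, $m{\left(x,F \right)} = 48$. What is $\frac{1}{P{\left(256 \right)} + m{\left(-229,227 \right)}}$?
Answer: $\frac{1152}{50287} \approx 0.022909$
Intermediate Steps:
$P{\left(f \right)} = - \frac{43}{9} + \frac{110}{f}$ ($P{\left(f \right)} = -2 + \left(\frac{110}{f} - \frac{150}{54}\right) = -2 + \left(\frac{110}{f} - \frac{25}{9}\right) = -2 - \left(\frac{25}{9} - \frac{110}{f}\right) = - \frac{43}{9} + \frac{110}{f}$)
$\frac{1}{P{\left(256 \right)} + m{\left(-229,227 \right)}} = \frac{1}{\left(- \frac{43}{9} + \frac{110}{256}\right) + 48} = \frac{1}{\left(- \frac{43}{9} + 110 \cdot \frac{1}{256}\right) + 48} = \frac{1}{\left(- \frac{43}{9} + \frac{55}{128}\right) + 48} = \frac{1}{- \frac{5009}{1152} + 48} = \frac{1}{\frac{50287}{1152}} = \frac{1152}{50287}$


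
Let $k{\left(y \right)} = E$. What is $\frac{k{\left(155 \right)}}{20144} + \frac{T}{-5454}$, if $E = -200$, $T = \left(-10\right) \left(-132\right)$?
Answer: $- \frac{576685}{2288862} \approx -0.25195$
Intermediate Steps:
$T = 1320$
$k{\left(y \right)} = -200$
$\frac{k{\left(155 \right)}}{20144} + \frac{T}{-5454} = - \frac{200}{20144} + \frac{1320}{-5454} = \left(-200\right) \frac{1}{20144} + 1320 \left(- \frac{1}{5454}\right) = - \frac{25}{2518} - \frac{220}{909} = - \frac{576685}{2288862}$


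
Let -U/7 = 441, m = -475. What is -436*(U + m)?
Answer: 1553032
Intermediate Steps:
U = -3087 (U = -7*441 = -3087)
-436*(U + m) = -436*(-3087 - 475) = -436*(-3562) = 1553032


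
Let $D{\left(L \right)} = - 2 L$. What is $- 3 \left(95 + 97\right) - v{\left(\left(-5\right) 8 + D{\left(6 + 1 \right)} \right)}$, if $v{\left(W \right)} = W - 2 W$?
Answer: $-630$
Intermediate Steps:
$v{\left(W \right)} = - W$
$- 3 \left(95 + 97\right) - v{\left(\left(-5\right) 8 + D{\left(6 + 1 \right)} \right)} = - 3 \left(95 + 97\right) - - (\left(-5\right) 8 - 2 \left(6 + 1\right)) = \left(-3\right) 192 - - (-40 - 14) = -576 - - (-40 - 14) = -576 - \left(-1\right) \left(-54\right) = -576 - 54 = -630$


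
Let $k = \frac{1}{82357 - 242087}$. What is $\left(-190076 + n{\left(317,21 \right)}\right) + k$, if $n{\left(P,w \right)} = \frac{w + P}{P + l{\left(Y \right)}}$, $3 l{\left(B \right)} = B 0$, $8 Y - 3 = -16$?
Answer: $- \frac{9624332126737}{50634410} \approx -1.9008 \cdot 10^{5}$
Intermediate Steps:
$Y = - \frac{13}{8}$ ($Y = \frac{3}{8} + \frac{1}{8} \left(-16\right) = \frac{3}{8} - 2 = - \frac{13}{8} \approx -1.625$)
$l{\left(B \right)} = 0$ ($l{\left(B \right)} = \frac{B 0}{3} = \frac{1}{3} \cdot 0 = 0$)
$n{\left(P,w \right)} = \frac{P + w}{P}$ ($n{\left(P,w \right)} = \frac{w + P}{P + 0} = \frac{P + w}{P}$)
$k = - \frac{1}{159730}$ ($k = \frac{1}{-159730} = - \frac{1}{159730} \approx -6.2606 \cdot 10^{-6}$)
$\left(-190076 + n{\left(317,21 \right)}\right) + k = \left(-190076 + \frac{317 + 21}{317}\right) - \frac{1}{159730} = \left(-190076 + \frac{1}{317} \cdot 338\right) - \frac{1}{159730} = \left(-190076 + \frac{338}{317}\right) - \frac{1}{159730} = - \frac{60253754}{317} - \frac{1}{159730} = - \frac{9624332126737}{50634410}$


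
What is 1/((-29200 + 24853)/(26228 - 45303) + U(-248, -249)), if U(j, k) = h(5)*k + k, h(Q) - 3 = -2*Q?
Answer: 2725/4071771 ≈ 0.00066924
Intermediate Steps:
h(Q) = 3 - 2*Q
U(j, k) = -6*k (U(j, k) = (3 - 2*5)*k + k = (3 - 10)*k + k = -7*k + k = -6*k)
1/((-29200 + 24853)/(26228 - 45303) + U(-248, -249)) = 1/((-29200 + 24853)/(26228 - 45303) - 6*(-249)) = 1/(-4347/(-19075) + 1494) = 1/(-4347*(-1/19075) + 1494) = 1/(621/2725 + 1494) = 1/(4071771/2725) = 2725/4071771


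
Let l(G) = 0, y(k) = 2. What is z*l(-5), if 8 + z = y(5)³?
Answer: 0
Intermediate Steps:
z = 0 (z = -8 + 2³ = -8 + 8 = 0)
z*l(-5) = 0*0 = 0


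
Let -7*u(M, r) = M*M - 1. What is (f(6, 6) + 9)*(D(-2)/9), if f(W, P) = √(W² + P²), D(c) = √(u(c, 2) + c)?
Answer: I*√119*(3 + 2*√2)/21 ≈ 3.0276*I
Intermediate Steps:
u(M, r) = ⅐ - M²/7 (u(M, r) = -(M*M - 1)/7 = -(M² - 1)/7 = -(-1 + M²)/7 = ⅐ - M²/7)
D(c) = √(⅐ + c - c²/7) (D(c) = √((⅐ - c²/7) + c) = √(⅐ + c - c²/7))
f(W, P) = √(P² + W²)
(f(6, 6) + 9)*(D(-2)/9) = (√(6² + 6²) + 9)*((√(7 - 7*(-2)² + 49*(-2))/7)/9) = (√(36 + 36) + 9)*((√(7 - 7*4 - 98)/7)*(⅑)) = (√72 + 9)*((√(7 - 28 - 98)/7)*(⅑)) = (6*√2 + 9)*((√(-119)/7)*(⅑)) = (9 + 6*√2)*(((I*√119)/7)*(⅑)) = (9 + 6*√2)*((I*√119/7)*(⅑)) = (9 + 6*√2)*(I*√119/63) = I*√119*(9 + 6*√2)/63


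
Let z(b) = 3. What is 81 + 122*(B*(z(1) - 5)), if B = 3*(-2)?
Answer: 1545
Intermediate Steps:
B = -6
81 + 122*(B*(z(1) - 5)) = 81 + 122*(-6*(3 - 5)) = 81 + 122*(-6*(-2)) = 81 + 122*12 = 81 + 1464 = 1545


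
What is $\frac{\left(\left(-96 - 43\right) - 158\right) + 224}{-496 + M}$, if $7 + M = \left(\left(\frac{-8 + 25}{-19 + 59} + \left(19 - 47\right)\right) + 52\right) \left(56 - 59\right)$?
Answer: $\frac{2920}{23051} \approx 0.12668$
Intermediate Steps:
$M = - \frac{3211}{40}$ ($M = -7 + \left(\left(\frac{-8 + 25}{-19 + 59} + \left(19 - 47\right)\right) + 52\right) \left(56 - 59\right) = -7 + \left(\left(\frac{17}{40} - 28\right) + 52\right) \left(-3\right) = -7 + \left(- \frac{1103}{40} + 52\right) \left(-3\right) = -7 + \frac{977}{40} \left(-3\right) = -7 - \frac{2931}{40} = - \frac{3211}{40} \approx -80.275$)
$\frac{\left(\left(-96 - 43\right) - 158\right) + 224}{-496 + M} = \frac{\left(\left(-96 - 43\right) - 158\right) + 224}{-496 - \frac{3211}{40}} = \frac{\left(-139 - 158\right) + 224}{- \frac{23051}{40}} = \left(-297 + 224\right) \left(- \frac{40}{23051}\right) = \left(-73\right) \left(- \frac{40}{23051}\right) = \frac{2920}{23051}$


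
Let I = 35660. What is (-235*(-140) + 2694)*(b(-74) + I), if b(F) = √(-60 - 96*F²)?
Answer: 1269282040 + 71188*I*√131439 ≈ 1.2693e+9 + 2.5809e+7*I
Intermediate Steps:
(-235*(-140) + 2694)*(b(-74) + I) = (-235*(-140) + 2694)*(2*√(-15 - 24*(-74)²) + 35660) = (32900 + 2694)*(2*√(-15 - 24*5476) + 35660) = 35594*(2*√(-15 - 131424) + 35660) = 35594*(2*√(-131439) + 35660) = 35594*(2*(I*√131439) + 35660) = 35594*(2*I*√131439 + 35660) = 35594*(35660 + 2*I*√131439) = 1269282040 + 71188*I*√131439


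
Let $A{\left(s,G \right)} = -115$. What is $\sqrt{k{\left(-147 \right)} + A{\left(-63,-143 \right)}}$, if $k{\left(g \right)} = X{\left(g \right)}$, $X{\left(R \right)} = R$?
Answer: $i \sqrt{262} \approx 16.186 i$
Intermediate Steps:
$k{\left(g \right)} = g$
$\sqrt{k{\left(-147 \right)} + A{\left(-63,-143 \right)}} = \sqrt{-147 - 115} = \sqrt{-262} = i \sqrt{262}$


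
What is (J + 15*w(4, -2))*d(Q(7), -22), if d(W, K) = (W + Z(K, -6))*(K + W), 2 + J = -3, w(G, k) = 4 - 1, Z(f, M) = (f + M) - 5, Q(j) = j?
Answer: 15600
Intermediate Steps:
Z(f, M) = -5 + M + f (Z(f, M) = (M + f) - 5 = -5 + M + f)
w(G, k) = 3
J = -5 (J = -2 - 3 = -5)
d(W, K) = (K + W)*(-11 + K + W) (d(W, K) = (W + (-5 - 6 + K))*(K + W) = (W + (-11 + K))*(K + W) = (-11 + K + W)*(K + W) = (K + W)*(-11 + K + W))
(J + 15*w(4, -2))*d(Q(7), -22) = (-5 + 15*3)*(7² - 22*7 - 22*(-11 - 22) + 7*(-11 - 22)) = (-5 + 45)*(49 - 154 - 22*(-33) + 7*(-33)) = 40*(49 - 154 + 726 - 231) = 40*390 = 15600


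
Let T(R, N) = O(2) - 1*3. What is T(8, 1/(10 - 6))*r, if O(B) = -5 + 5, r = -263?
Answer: 789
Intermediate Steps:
O(B) = 0
T(R, N) = -3 (T(R, N) = 0 - 1*3 = 0 - 3 = -3)
T(8, 1/(10 - 6))*r = -3*(-263) = 789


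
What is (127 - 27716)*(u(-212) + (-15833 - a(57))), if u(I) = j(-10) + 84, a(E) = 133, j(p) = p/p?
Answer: 438140909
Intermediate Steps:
j(p) = 1
u(I) = 85 (u(I) = 1 + 84 = 85)
(127 - 27716)*(u(-212) + (-15833 - a(57))) = (127 - 27716)*(85 + (-15833 - 1*133)) = -27589*(85 + (-15833 - 133)) = -27589*(85 - 15966) = -27589*(-15881) = 438140909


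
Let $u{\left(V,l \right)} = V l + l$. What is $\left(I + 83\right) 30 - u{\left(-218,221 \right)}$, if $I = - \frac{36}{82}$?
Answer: $\frac{2067787}{41} \approx 50434.0$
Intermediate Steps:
$u{\left(V,l \right)} = l + V l$
$I = - \frac{18}{41}$ ($I = \left(-36\right) \frac{1}{82} = - \frac{18}{41} \approx -0.43902$)
$\left(I + 83\right) 30 - u{\left(-218,221 \right)} = \left(- \frac{18}{41} + 83\right) 30 - 221 \left(1 - 218\right) = \frac{3385}{41} \cdot 30 - 221 \left(-217\right) = \frac{101550}{41} - -47957 = \frac{101550}{41} + 47957 = \frac{2067787}{41}$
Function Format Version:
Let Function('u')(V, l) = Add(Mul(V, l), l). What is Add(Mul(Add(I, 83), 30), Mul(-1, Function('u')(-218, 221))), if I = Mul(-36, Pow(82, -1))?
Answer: Rational(2067787, 41) ≈ 50434.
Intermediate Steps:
Function('u')(V, l) = Add(l, Mul(V, l))
I = Rational(-18, 41) (I = Mul(-36, Rational(1, 82)) = Rational(-18, 41) ≈ -0.43902)
Add(Mul(Add(I, 83), 30), Mul(-1, Function('u')(-218, 221))) = Add(Mul(Add(Rational(-18, 41), 83), 30), Mul(-1, Mul(221, Add(1, -218)))) = Add(Mul(Rational(3385, 41), 30), Mul(-1, Mul(221, -217))) = Add(Rational(101550, 41), Mul(-1, -47957)) = Add(Rational(101550, 41), 47957) = Rational(2067787, 41)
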